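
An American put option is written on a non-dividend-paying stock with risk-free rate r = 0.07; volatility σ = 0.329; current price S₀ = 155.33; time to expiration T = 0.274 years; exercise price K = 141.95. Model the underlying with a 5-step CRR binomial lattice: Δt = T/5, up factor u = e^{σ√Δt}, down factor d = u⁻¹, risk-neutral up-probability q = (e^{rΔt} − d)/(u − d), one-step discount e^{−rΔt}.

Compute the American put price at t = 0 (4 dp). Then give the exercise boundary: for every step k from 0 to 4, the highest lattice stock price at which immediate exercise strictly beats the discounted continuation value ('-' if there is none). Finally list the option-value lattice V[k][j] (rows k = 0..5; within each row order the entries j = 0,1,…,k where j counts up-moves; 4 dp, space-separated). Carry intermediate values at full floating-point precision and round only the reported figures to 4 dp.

Δt=0.05480, u=1.08006, d=0.92587, q=0.50568, disc=e^(-rΔt)=0.99617
k=5 terminal: V=max(K-S,0) → 36.2645 18.6647 0.0000 0.0000 0.0000 0.0000
k=4: j=0 S=114.1467 intr=27.8033 cont=27.2599 V=27.8033[EX]; j=1 S=133.1556 intr=8.7944 cont=9.1910 V=9.1910[hold]; j=2 S=155.3300 intr=0.0000 cont=0.0000 V=0.0000[hold]; j=3 S=181.1972 intr=0.0000 cont=0.0000 V=0.0000[hold]; j=4 S=211.3720 intr=0.0000 cont=0.0000 V=0.0000[hold]  S*(4)=114.1467
k=3: j=0 S=123.2853 intr=18.6647 cont=18.3210 V=18.6647[EX]; j=1 S=143.8160 intr=0.0000 cont=4.5259 V=4.5259[hold]; j=2 S=167.7658 intr=0.0000 cont=0.0000 V=0.0000[hold]; j=3 S=195.7039 intr=0.0000 cont=0.0000 V=0.0000[hold]  S*(3)=123.2853
k=2: j=0 S=133.1556 intr=8.7944 cont=11.4709 V=11.4709[hold]; j=1 S=155.3300 intr=0.0000 cont=2.2287 V=2.2287[hold]; j=2 S=181.1972 intr=0.0000 cont=0.0000 V=0.0000[hold]  S*(2)=-
k=1: j=0 S=143.8160 intr=0.0000 cont=6.7712 V=6.7712[hold]; j=1 S=167.7658 intr=0.0000 cont=1.0974 V=1.0974[hold]  S*(1)=-
k=0: j=0 S=155.3300 intr=0.0000 cont=3.8872 V=3.8872[hold]  S*(0)=-

price = 3.8872
boundary = - - - 123.2853 114.1467
tree:
3.8872
6.7712 1.0974
11.4709 2.2287 0.0000
18.6647 4.5259 0.0000 0.0000
27.8033 9.1910 0.0000 0.0000 0.0000
36.2645 18.6647 0.0000 0.0000 0.0000 0.0000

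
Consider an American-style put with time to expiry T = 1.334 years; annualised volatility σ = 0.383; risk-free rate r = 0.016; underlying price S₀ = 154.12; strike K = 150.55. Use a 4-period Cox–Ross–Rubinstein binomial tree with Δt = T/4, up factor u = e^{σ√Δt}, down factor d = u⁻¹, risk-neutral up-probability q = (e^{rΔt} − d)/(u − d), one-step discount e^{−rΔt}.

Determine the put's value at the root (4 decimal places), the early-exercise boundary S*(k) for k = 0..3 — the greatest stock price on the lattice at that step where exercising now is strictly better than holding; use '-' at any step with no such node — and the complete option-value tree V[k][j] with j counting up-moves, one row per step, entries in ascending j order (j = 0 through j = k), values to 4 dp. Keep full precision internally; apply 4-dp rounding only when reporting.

params: Δt=0.33350 u=1.24755 d=0.80157 q=0.45693 e^(-rΔt)=0.99468
t_4 payoffs: 86.9248 51.5252 0.0000 0.0000 0.0000
t_3: node(3,0) S=79.3755 payoff=71.1745 vs cont=70.3733 → 71.1745 [stop]  node(3,1) S=123.5383 payoff=27.0117 vs cont=27.8331 → 27.8331 [wait]  node(3,2) S=192.2722 payoff=0.0000 vs cont=0.0000 → 0.0000 [wait]  node(3,3) S=299.2480 payoff=0.0000 vs cont=0.0000 → 0.0000 [wait]  ⇒ S*(3)=79.3755
t_2: node(2,0) S=99.0248 payoff=51.5252 vs cont=51.0973 → 51.5252 [stop]  node(2,1) S=154.1200 payoff=0.0000 vs cont=15.0350 → 15.0350 [wait]  node(2,2) S=239.8689 payoff=0.0000 vs cont=0.0000 → 0.0000 [wait]  ⇒ S*(2)=99.0248
t_1: node(1,0) S=123.5383 payoff=27.0117 vs cont=34.6664 → 34.6664 [wait]  node(1,1) S=192.2722 payoff=0.0000 vs cont=8.1217 → 8.1217 [wait]  ⇒ S*(1)=-
t_0: node(0,0) S=154.1200 payoff=0.0000 vs cont=22.4175 → 22.4175 [wait]  ⇒ S*(0)=-

price = 22.4175
boundary = - - 99.0248 79.3755
tree:
22.4175
34.6664 8.1217
51.5252 15.0350 0.0000
71.1745 27.8331 0.0000 0.0000
86.9248 51.5252 0.0000 0.0000 0.0000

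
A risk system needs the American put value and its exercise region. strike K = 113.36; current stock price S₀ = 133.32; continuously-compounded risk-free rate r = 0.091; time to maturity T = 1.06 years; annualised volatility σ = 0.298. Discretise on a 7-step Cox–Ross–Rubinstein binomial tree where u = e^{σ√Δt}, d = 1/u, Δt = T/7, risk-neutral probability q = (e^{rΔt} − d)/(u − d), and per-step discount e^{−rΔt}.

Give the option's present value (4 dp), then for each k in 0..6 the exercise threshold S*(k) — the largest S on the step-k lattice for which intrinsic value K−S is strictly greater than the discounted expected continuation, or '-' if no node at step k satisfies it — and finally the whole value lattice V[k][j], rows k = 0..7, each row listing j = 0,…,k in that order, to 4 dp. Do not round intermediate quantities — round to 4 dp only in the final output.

Δt=0.15143  u=1.12295  d=0.89051  q=0.53073  discount=0.98631
step 7 (expiry): payoffs max(K−S,0) = 54.1548 38.7006 19.2125 0.0000 0.0000 0.0000 0.0000 0.0000
step 6: (k=6,j=0): S=66.4848, (K−S)⁺=46.8752, hold=45.3238 ⇒ V=46.8752 exercise | (k=6,j=1): S=83.8391, (K−S)⁺=29.5209, hold=27.9695 ⇒ V=29.5209 exercise | (k=6,j=2): S=105.7234, (K−S)⁺=7.6366, hold=8.8924 ⇒ V=8.8924 continue | (k=6,j=3): S=133.3200, (K−S)⁺=0.0000, hold=0.0000 ⇒ V=0.0000 continue | (k=6,j=4): S=168.1201, (K−S)⁺=0.0000, hold=0.0000 ⇒ V=0.0000 continue | (k=6,j=5): S=212.0040, (K−S)⁺=0.0000, hold=0.0000 ⇒ V=0.0000 continue | (k=6,j=6): S=267.3427, (K−S)⁺=0.0000, hold=0.0000 ⇒ V=0.0000 continue  boundary S*=83.8391
step 5: (k=5,j=0): S=74.6594, (K−S)⁺=38.7006, hold=37.1492 ⇒ V=38.7006 exercise | (k=5,j=1): S=94.1475, (K−S)⁺=19.2125, hold=18.3185 ⇒ V=19.2125 exercise | (k=5,j=2): S=118.7225, (K−S)⁺=0.0000, hold=4.1158 ⇒ V=4.1158 continue | (k=5,j=3): S=149.7123, (K−S)⁺=0.0000, hold=0.0000 ⇒ V=0.0000 continue | (k=5,j=4): S=188.7912, (K−S)⁺=0.0000, hold=0.0000 ⇒ V=0.0000 continue | (k=5,j=5): S=238.0708, (K−S)⁺=0.0000, hold=0.0000 ⇒ V=0.0000 continue  boundary S*=94.1475
step 4: (k=4,j=0): S=83.8391, (K−S)⁺=29.5209, hold=27.9695 ⇒ V=29.5209 exercise | (k=4,j=1): S=105.7234, (K−S)⁺=7.6366, hold=11.0469 ⇒ V=11.0469 continue | (k=4,j=2): S=133.3200, (K−S)⁺=0.0000, hold=1.9050 ⇒ V=1.9050 continue | (k=4,j=3): S=168.1201, (K−S)⁺=0.0000, hold=0.0000 ⇒ V=0.0000 continue | (k=4,j=4): S=212.0040, (K−S)⁺=0.0000, hold=0.0000 ⇒ V=0.0000 continue  boundary S*=83.8391
step 3: (k=3,j=0): S=94.1475, (K−S)⁺=19.2125, hold=19.4463 ⇒ V=19.4463 continue | (k=3,j=1): S=118.7225, (K−S)⁺=0.0000, hold=6.1102 ⇒ V=6.1102 continue | (k=3,j=2): S=149.7123, (K−S)⁺=0.0000, hold=0.8817 ⇒ V=0.8817 continue | (k=3,j=3): S=188.7912, (K−S)⁺=0.0000, hold=0.0000 ⇒ V=0.0000 continue  boundary S*=-
step 2: (k=2,j=0): S=105.7234, (K−S)⁺=7.6366, hold=12.1991 ⇒ V=12.1991 continue | (k=2,j=1): S=133.3200, (K−S)⁺=0.0000, hold=3.2896 ⇒ V=3.2896 continue | (k=2,j=2): S=168.1201, (K−S)⁺=0.0000, hold=0.4081 ⇒ V=0.4081 continue  boundary S*=-
step 1: (k=1,j=0): S=118.7225, (K−S)⁺=0.0000, hold=7.3683 ⇒ V=7.3683 continue | (k=1,j=1): S=149.7123, (K−S)⁺=0.0000, hold=1.7362 ⇒ V=1.7362 continue  boundary S*=-
step 0: (k=0,j=0): S=133.3200, (K−S)⁺=0.0000, hold=4.3192 ⇒ V=4.3192 continue  boundary S*=-

price = 4.3192
boundary = - - - - 83.8391 94.1475 83.8391
tree:
4.3192
7.3683 1.7362
12.1991 3.2896 0.4081
19.4463 6.1102 0.8817 0.0000
29.5209 11.0469 1.9050 0.0000 0.0000
38.7006 19.2125 4.1158 0.0000 0.0000 0.0000
46.8752 29.5209 8.8924 0.0000 0.0000 0.0000 0.0000
54.1548 38.7006 19.2125 0.0000 0.0000 0.0000 0.0000 0.0000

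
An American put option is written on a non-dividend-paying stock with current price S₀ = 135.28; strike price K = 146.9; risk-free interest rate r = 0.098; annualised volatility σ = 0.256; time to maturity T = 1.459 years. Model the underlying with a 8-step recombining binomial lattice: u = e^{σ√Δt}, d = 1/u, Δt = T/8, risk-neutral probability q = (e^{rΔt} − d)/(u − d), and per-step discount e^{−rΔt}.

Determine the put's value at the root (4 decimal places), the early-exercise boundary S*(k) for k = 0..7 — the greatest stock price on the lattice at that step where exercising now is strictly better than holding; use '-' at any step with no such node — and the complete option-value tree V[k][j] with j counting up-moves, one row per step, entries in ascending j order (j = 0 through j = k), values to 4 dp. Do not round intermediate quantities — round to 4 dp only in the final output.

params: Δt=0.18238 u=1.11553 d=0.89644 q=0.55501 e^(-rΔt)=0.98229
t_8 payoffs: 90.4847 76.6969 59.5395 38.1888 11.6200 0.0000 0.0000 0.0000 0.0000
t_7: node(7,0) S=62.9327 payoff=83.9673 vs cont=81.3651 → 83.9673 [stop]  node(7,1) S=78.3133 payoff=68.5867 vs cont=65.9845 → 68.5867 [stop]  node(7,2) S=97.4529 payoff=49.4471 vs cont=46.8449 → 49.4471 [stop]  node(7,3) S=121.2702 payoff=25.6298 vs cont=23.0276 → 25.6298 [stop]  node(7,4) S=150.9083 payoff=0.0000 vs cont=5.0792 → 5.0792 [wait]  node(7,5) S=187.7900 payoff=0.0000 vs cont=0.0000 → 0.0000 [wait]  node(7,6) S=233.6854 payoff=0.0000 vs cont=0.0000 → 0.0000 [wait]  node(7,7) S=290.7975 payoff=0.0000 vs cont=0.0000 → 0.0000 [wait]  ⇒ S*(7)=121.2702
t_6: node(6,0) S=70.2031 payoff=76.6969 vs cont=74.0948 → 76.6969 [stop]  node(6,1) S=87.3605 payoff=59.5395 vs cont=56.9373 → 59.5395 [stop]  node(6,2) S=108.7112 payoff=38.1888 vs cont=35.5866 → 38.1888 [stop]  node(6,3) S=135.2800 payoff=11.6200 vs cont=13.9721 → 13.9721 [wait]  node(6,4) S=168.3421 payoff=0.0000 vs cont=2.2202 → 2.2202 [wait]  node(6,5) S=209.4845 payoff=0.0000 vs cont=0.0000 → 0.0000 [wait]  node(6,6) S=260.6820 payoff=0.0000 vs cont=0.0000 → 0.0000 [wait]  ⇒ S*(6)=108.7112
t_5: node(5,0) S=78.3133 payoff=68.5867 vs cont=65.9845 → 68.5867 [stop]  node(5,1) S=97.4529 payoff=49.4471 vs cont=46.8449 → 49.4471 [stop]  node(5,2) S=121.2702 payoff=25.6298 vs cont=24.3100 → 25.6298 [stop]  node(5,3) S=150.9083 payoff=0.0000 vs cont=7.3177 → 7.3177 [wait]  node(5,4) S=187.7900 payoff=0.0000 vs cont=0.9705 → 0.9705 [wait]  node(5,5) S=233.6854 payoff=0.0000 vs cont=0.0000 → 0.0000 [wait]  ⇒ S*(5)=121.2702
t_4: node(4,0) S=87.3605 payoff=59.5395 vs cont=56.9373 → 59.5395 [stop]  node(4,1) S=108.7112 payoff=38.1888 vs cont=35.5866 → 38.1888 [stop]  node(4,2) S=135.2800 payoff=11.6200 vs cont=15.1925 → 15.1925 [wait]  node(4,3) S=168.3421 payoff=0.0000 vs cont=3.7277 → 3.7277 [wait]  node(4,4) S=209.4845 payoff=0.0000 vs cont=0.4242 → 0.4242 [wait]  ⇒ S*(4)=108.7112
t_3: node(3,0) S=97.4529 payoff=49.4471 vs cont=46.8449 → 49.4471 [stop]  node(3,1) S=121.2702 payoff=25.6298 vs cont=24.9753 → 25.6298 [stop]  node(3,2) S=150.9083 payoff=0.0000 vs cont=8.6731 → 8.6731 [wait]  node(3,3) S=187.7900 payoff=0.0000 vs cont=1.8607 → 1.8607 [wait]  ⇒ S*(3)=121.2702
t_2: node(2,0) S=108.7112 payoff=38.1888 vs cont=35.5866 → 38.1888 [stop]  node(2,1) S=135.2800 payoff=11.6200 vs cont=15.9314 → 15.9314 [wait]  node(2,2) S=168.3421 payoff=0.0000 vs cont=4.8055 → 4.8055 [wait]  ⇒ S*(2)=108.7112
t_1: node(1,0) S=121.2702 payoff=25.6298 vs cont=25.3781 → 25.6298 [stop]  node(1,1) S=150.9083 payoff=0.0000 vs cont=9.5836 → 9.5836 [wait]  ⇒ S*(1)=121.2702
t_0: node(0,0) S=135.2800 payoff=11.6200 vs cont=16.4278 → 16.4278 [wait]  ⇒ S*(0)=-

price = 16.4278
boundary = - 121.2702 108.7112 121.2702 108.7112 121.2702 108.7112 121.2702
tree:
16.4278
25.6298 9.5836
38.1888 15.9314 4.8055
49.4471 25.6298 8.6731 1.8607
59.5395 38.1888 15.1925 3.7277 0.4242
68.5867 49.4471 25.6298 7.3177 0.9705 0.0000
76.6969 59.5395 38.1888 13.9721 2.2202 0.0000 0.0000
83.9673 68.5867 49.4471 25.6298 5.0792 0.0000 0.0000 0.0000
90.4847 76.6969 59.5395 38.1888 11.6200 0.0000 0.0000 0.0000 0.0000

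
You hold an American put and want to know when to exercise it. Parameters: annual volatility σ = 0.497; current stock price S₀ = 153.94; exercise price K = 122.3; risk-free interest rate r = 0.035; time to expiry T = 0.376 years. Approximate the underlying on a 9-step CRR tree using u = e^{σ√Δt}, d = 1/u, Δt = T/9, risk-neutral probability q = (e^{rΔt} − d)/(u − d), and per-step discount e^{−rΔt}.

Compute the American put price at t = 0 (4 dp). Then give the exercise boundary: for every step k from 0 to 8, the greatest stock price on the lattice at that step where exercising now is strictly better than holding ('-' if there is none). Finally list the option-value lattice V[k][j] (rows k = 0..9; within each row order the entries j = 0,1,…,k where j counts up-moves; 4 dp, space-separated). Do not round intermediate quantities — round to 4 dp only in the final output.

params: Δt=0.04178 u=1.10692 d=0.90340 q=0.48182 e^(-rΔt)=0.99854
t_9 payoffs: 60.5991 46.6991 29.6676 8.7994 0.0000 0.0000 0.0000 0.0000 0.0000 0.0000
t_8: node(8,0) S=68.2982 payoff=54.0018 vs cont=53.8231 → 54.0018 [stop]  node(8,1) S=83.6845 payoff=38.6155 vs cont=38.4368 → 38.6155 [stop]  node(8,2) S=102.5370 payoff=19.7630 vs cont=19.5843 → 19.7630 [stop]  node(8,3) S=125.6365 payoff=0.0000 vs cont=4.5530 → 4.5530 [wait]  node(8,4) S=153.9400 payoff=0.0000 vs cont=0.0000 → 0.0000 [wait]  node(8,5) S=188.6197 payoff=0.0000 vs cont=0.0000 → 0.0000 [wait]  node(8,6) S=231.1120 payoff=0.0000 vs cont=0.0000 → 0.0000 [wait]  node(8,7) S=283.1770 payoff=0.0000 vs cont=0.0000 → 0.0000 [wait]  node(8,8) S=346.9713 payoff=0.0000 vs cont=0.0000 → 0.0000 [wait]  ⇒ S*(8)=102.5370
t_7: node(7,0) S=75.6009 payoff=46.6991 vs cont=46.5204 → 46.6991 [stop]  node(7,1) S=92.6324 payoff=29.6676 vs cont=29.4889 → 29.6676 [stop]  node(7,2) S=113.5006 payoff=8.7994 vs cont=12.4165 → 12.4165 [wait]  node(7,3) S=139.0701 payoff=0.0000 vs cont=2.3559 → 2.3559 [wait]  node(7,4) S=170.3999 payoff=0.0000 vs cont=0.0000 → 0.0000 [wait]  node(7,5) S=208.7876 payoff=0.0000 vs cont=0.0000 → 0.0000 [wait]  node(7,6) S=255.8234 payoff=0.0000 vs cont=0.0000 → 0.0000 [wait]  node(7,7) S=313.4554 payoff=0.0000 vs cont=0.0000 → 0.0000 [wait]  ⇒ S*(7)=92.6324
t_6: node(6,0) S=83.6845 payoff=38.6155 vs cont=38.4368 → 38.6155 [stop]  node(6,1) S=102.5370 payoff=19.7630 vs cont=21.3245 → 21.3245 [wait]  node(6,2) S=125.6365 payoff=0.0000 vs cont=7.5580 → 7.5580 [wait]  node(6,3) S=153.9400 payoff=0.0000 vs cont=1.2190 → 1.2190 [wait]  node(6,4) S=188.6197 payoff=0.0000 vs cont=0.0000 → 0.0000 [wait]  node(6,5) S=231.1120 payoff=0.0000 vs cont=0.0000 → 0.0000 [wait]  node(6,6) S=283.1770 payoff=0.0000 vs cont=0.0000 → 0.0000 [wait]  ⇒ S*(6)=83.6845
t_5: node(5,0) S=92.6324 payoff=29.6676 vs cont=30.2402 → 30.2402 [wait]  node(5,1) S=113.5006 payoff=8.7994 vs cont=14.6702 → 14.6702 [wait]  node(5,2) S=139.0701 payoff=0.0000 vs cont=4.4972 → 4.4972 [wait]  node(5,3) S=170.3999 payoff=0.0000 vs cont=0.6307 → 0.6307 [wait]  node(5,4) S=208.7876 payoff=0.0000 vs cont=0.0000 → 0.0000 [wait]  node(5,5) S=255.8234 payoff=0.0000 vs cont=0.0000 → 0.0000 [wait]  ⇒ S*(5)=-
t_4: node(4,0) S=102.5370 payoff=19.7630 vs cont=22.7051 → 22.7051 [wait]  node(4,1) S=125.6365 payoff=0.0000 vs cont=9.7544 → 9.7544 [wait]  node(4,2) S=153.9400 payoff=0.0000 vs cont=2.6304 → 2.6304 [wait]  node(4,3) S=188.6197 payoff=0.0000 vs cont=0.3264 → 0.3264 [wait]  node(4,4) S=231.1120 payoff=0.0000 vs cont=0.0000 → 0.0000 [wait]  ⇒ S*(4)=-
t_3: node(3,0) S=113.5006 payoff=8.7994 vs cont=16.4412 → 16.4412 [wait]  node(3,1) S=139.0701 payoff=0.0000 vs cont=6.3127 → 6.3127 [wait]  node(3,2) S=170.3999 payoff=0.0000 vs cont=1.5181 → 1.5181 [wait]  node(3,3) S=208.7876 payoff=0.0000 vs cont=0.1689 → 0.1689 [wait]  ⇒ S*(3)=-
t_2: node(2,0) S=125.6365 payoff=0.0000 vs cont=11.5442 → 11.5442 [wait]  node(2,1) S=153.9400 payoff=0.0000 vs cont=3.9967 → 3.9967 [wait]  node(2,2) S=188.6197 payoff=0.0000 vs cont=0.8667 → 0.8667 [wait]  ⇒ S*(2)=-
t_1: node(1,0) S=139.0701 payoff=0.0000 vs cont=7.8962 → 7.8962 [wait]  node(1,1) S=170.3999 payoff=0.0000 vs cont=2.4850 → 2.4850 [wait]  ⇒ S*(1)=-
t_0: node(0,0) S=153.9400 payoff=0.0000 vs cont=5.2813 → 5.2813 [wait]  ⇒ S*(0)=-

price = 5.2813
boundary = - - - - - - 83.6845 92.6324 102.5370
tree:
5.2813
7.8962 2.4850
11.5442 3.9967 0.8667
16.4412 6.3127 1.5181 0.1689
22.7051 9.7544 2.6304 0.3264 0.0000
30.2402 14.6702 4.4972 0.6307 0.0000 0.0000
38.6155 21.3245 7.5580 1.2190 0.0000 0.0000 0.0000
46.6991 29.6676 12.4165 2.3559 0.0000 0.0000 0.0000 0.0000
54.0018 38.6155 19.7630 4.5530 0.0000 0.0000 0.0000 0.0000 0.0000
60.5991 46.6991 29.6676 8.7994 0.0000 0.0000 0.0000 0.0000 0.0000 0.0000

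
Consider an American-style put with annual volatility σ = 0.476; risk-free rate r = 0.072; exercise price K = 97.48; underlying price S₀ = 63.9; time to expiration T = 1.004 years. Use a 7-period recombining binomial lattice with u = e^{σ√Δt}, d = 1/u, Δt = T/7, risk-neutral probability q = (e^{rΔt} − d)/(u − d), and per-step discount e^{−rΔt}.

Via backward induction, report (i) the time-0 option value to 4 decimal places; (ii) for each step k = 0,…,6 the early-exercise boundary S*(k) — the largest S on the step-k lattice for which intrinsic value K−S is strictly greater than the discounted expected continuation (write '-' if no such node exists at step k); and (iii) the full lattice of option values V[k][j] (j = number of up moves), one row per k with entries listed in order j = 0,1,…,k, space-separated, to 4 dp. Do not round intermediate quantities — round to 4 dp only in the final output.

params: Δt=0.14343 u=1.19754 d=0.83504 q=0.48369 e^(-rΔt)=0.98973
t_7 payoffs: 79.3888 71.5353 60.2726 44.1207 20.9571 0.0000 0.0000 0.0000
t_6: node(6,0) S=21.6650 payoff=75.8150 vs cont=74.8136 → 75.8150 [stop]  node(6,1) S=31.0698 payoff=66.4102 vs cont=65.4087 → 66.4102 [stop]  node(6,2) S=44.5574 payoff=52.9226 vs cont=51.9211 → 52.9226 [stop]  node(6,3) S=63.9000 payoff=33.5800 vs cont=32.5785 → 33.5800 [stop]  node(6,4) S=91.6393 payoff=5.8407 vs cont=10.7092 → 10.7092 [wait]  node(6,5) S=131.4204 payoff=0.0000 vs cont=0.0000 → 0.0000 [wait]  node(6,6) S=188.4707 payoff=0.0000 vs cont=0.0000 → 0.0000 [wait]  ⇒ S*(6)=63.9000
t_5: node(5,0) S=25.9447 payoff=71.5353 vs cont=70.5338 → 71.5353 [stop]  node(5,1) S=37.2074 payoff=60.2726 vs cont=59.2711 → 60.2726 [stop]  node(5,2) S=53.3593 payoff=44.1207 vs cont=43.1192 → 44.1207 [stop]  node(5,3) S=76.5229 payoff=20.9571 vs cont=22.2863 → 22.2863 [wait]  node(5,4) S=109.7419 payoff=0.0000 vs cont=5.4725 → 5.4725 [wait]  node(5,5) S=157.3814 payoff=0.0000 vs cont=0.0000 → 0.0000 [wait]  ⇒ S*(5)=53.3593
t_4: node(4,0) S=31.0698 payoff=66.4102 vs cont=65.4087 → 66.4102 [stop]  node(4,1) S=44.5574 payoff=52.9226 vs cont=51.9211 → 52.9226 [stop]  node(4,2) S=63.9000 payoff=33.5800 vs cont=33.2148 → 33.5800 [stop]  node(4,3) S=91.6393 payoff=5.8407 vs cont=14.0082 → 14.0082 [wait]  node(4,4) S=131.4204 payoff=0.0000 vs cont=2.7965 → 2.7965 [wait]  ⇒ S*(4)=63.9000
t_3: node(3,0) S=37.2074 payoff=60.2726 vs cont=59.2711 → 60.2726 [stop]  node(3,1) S=53.3593 payoff=44.1207 vs cont=43.1192 → 44.1207 [stop]  node(3,2) S=76.5229 payoff=20.9571 vs cont=23.8656 → 23.8656 [wait]  node(3,3) S=109.7419 payoff=0.0000 vs cont=8.4970 → 8.4970 [wait]  ⇒ S*(3)=53.3593
t_2: node(2,0) S=44.5574 payoff=52.9226 vs cont=51.9211 → 52.9226 [stop]  node(2,1) S=63.9000 payoff=33.5800 vs cont=33.9709 → 33.9709 [wait]  node(2,2) S=91.6393 payoff=5.8407 vs cont=16.2631 → 16.2631 [wait]  ⇒ S*(2)=44.5574
t_1: node(1,0) S=53.3593 payoff=44.1207 vs cont=43.3063 → 44.1207 [stop]  node(1,1) S=76.5229 payoff=20.9571 vs cont=25.1448 → 25.1448 [wait]  ⇒ S*(1)=53.3593
t_0: node(0,0) S=63.9000 payoff=33.5800 vs cont=34.5833 → 34.5833 [wait]  ⇒ S*(0)=-

price = 34.5833
boundary = - 53.3593 44.5574 53.3593 63.9000 53.3593 63.9000
tree:
34.5833
44.1207 25.1448
52.9226 33.9709 16.2631
60.2726 44.1207 23.8656 8.4970
66.4102 52.9226 33.5800 14.0082 2.7965
71.5353 60.2726 44.1207 22.2863 5.4725 0.0000
75.8150 66.4102 52.9226 33.5800 10.7092 0.0000 0.0000
79.3888 71.5353 60.2726 44.1207 20.9571 0.0000 0.0000 0.0000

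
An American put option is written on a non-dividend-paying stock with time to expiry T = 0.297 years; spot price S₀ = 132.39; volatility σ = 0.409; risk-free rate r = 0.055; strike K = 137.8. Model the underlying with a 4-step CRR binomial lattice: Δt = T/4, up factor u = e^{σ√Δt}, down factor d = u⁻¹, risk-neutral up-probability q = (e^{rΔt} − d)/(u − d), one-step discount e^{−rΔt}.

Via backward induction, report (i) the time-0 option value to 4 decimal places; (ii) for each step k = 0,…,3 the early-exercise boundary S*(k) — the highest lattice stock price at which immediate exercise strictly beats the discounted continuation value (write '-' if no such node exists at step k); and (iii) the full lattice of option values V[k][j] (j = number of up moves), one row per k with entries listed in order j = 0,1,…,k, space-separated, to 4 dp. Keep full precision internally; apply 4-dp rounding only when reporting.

price = 14.0746
boundary = - - 105.9383 118.4279
tree:
14.0746
21.6247 6.3491
31.8617 11.1711 1.3930
43.0342 19.3721 2.7452 0.0000
53.0284 31.8617 5.4100 0.0000 0.0000

Δt=0.07425, u=1.11790, d=0.89454, q=0.49049, disc=e^(-rΔt)=0.99592
k=4 terminal: V=max(K-S,0) → 53.0284 31.8617 5.4100 0.0000 0.0000
k=3: j=0 S=94.7658 intr=43.0342 cont=42.4726 V=43.0342[EX]; j=1 S=118.4279 intr=19.3721 cont=18.8105 V=19.3721[EX]; j=2 S=147.9982 intr=0.0000 cont=2.7452 V=2.7452[hold]; j=3 S=184.9519 intr=0.0000 cont=0.0000 V=0.0000[hold]  S*(3)=118.4279
k=2: j=0 S=105.9383 intr=31.8617 cont=31.3001 V=31.8617[EX]; j=1 S=132.3900 intr=5.4100 cont=11.1711 V=11.1711[hold]; j=2 S=165.4465 intr=0.0000 cont=1.3930 V=1.3930[hold]  S*(2)=105.9383
k=1: j=0 S=118.4279 intr=19.3721 cont=21.6247 V=21.6247[hold]; j=1 S=147.9982 intr=0.0000 cont=6.3491 V=6.3491[hold]  S*(1)=-
k=0: j=0 S=132.3900 intr=5.4100 cont=14.0746 V=14.0746[hold]  S*(0)=-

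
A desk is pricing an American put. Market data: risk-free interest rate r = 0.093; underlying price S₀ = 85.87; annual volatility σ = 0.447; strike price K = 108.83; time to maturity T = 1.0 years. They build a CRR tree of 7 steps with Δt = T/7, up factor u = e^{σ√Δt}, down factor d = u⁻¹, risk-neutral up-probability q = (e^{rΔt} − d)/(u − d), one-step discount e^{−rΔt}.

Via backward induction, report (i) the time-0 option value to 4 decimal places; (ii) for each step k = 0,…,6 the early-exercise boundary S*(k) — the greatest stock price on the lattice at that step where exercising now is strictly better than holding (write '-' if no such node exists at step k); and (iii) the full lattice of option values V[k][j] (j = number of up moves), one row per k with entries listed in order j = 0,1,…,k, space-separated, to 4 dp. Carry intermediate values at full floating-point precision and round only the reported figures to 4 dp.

price = 26.6449
boundary = - 72.5216 61.2482 72.5216 61.2482 72.5216 85.8700
tree:
26.6449
36.3084 17.5914
47.5818 25.7434 9.8225
57.1028 36.3084 15.7542 4.0896
65.1437 47.5818 24.4569 7.3792 0.8736
71.9347 57.1028 36.3084 13.1324 1.7609 0.0000
77.6700 65.1437 47.5818 22.9600 3.5495 0.0000 0.0000
82.5138 71.9347 57.1028 36.3084 7.1547 0.0000 0.0000 0.0000

Δt=0.14286, u=1.18406, d=0.84455, q=0.49726, disc=e^(-rΔt)=0.98680
k=7 terminal: V=max(K-S,0) → 82.5138 71.9347 57.1028 36.3084 7.1547 0.0000 0.0000 0.0000
k=6: j=0 S=31.1600 intr=77.6700 cont=76.2337 V=77.6700[EX]; j=1 S=43.6863 intr=65.1437 cont=63.7074 V=65.1437[EX]; j=2 S=61.2482 intr=47.5818 cont=46.1455 V=47.5818[EX]; j=3 S=85.8700 intr=22.9600 cont=21.5237 V=22.9600[EX]; j=4 S=120.3898 intr=0.0000 cont=3.5495 V=3.5495[hold]; j=5 S=168.7866 intr=0.0000 cont=0.0000 V=0.0000[hold]; j=6 S=236.6389 intr=0.0000 cont=0.0000 V=0.0000[hold]  S*(6)=85.8700
k=5: j=0 S=36.8953 intr=71.9347 cont=70.4984 V=71.9347[EX]; j=1 S=51.7272 intr=57.1028 cont=55.6665 V=57.1028[EX]; j=2 S=72.5216 intr=36.3084 cont=34.8721 V=36.3084[EX]; j=3 S=101.6753 intr=7.1547 cont=13.1324 V=13.1324[hold]; j=4 S=142.5489 intr=0.0000 cont=1.7609 V=1.7609[hold]; j=5 S=199.8536 intr=0.0000 cont=0.0000 V=0.0000[hold]  S*(5)=72.5216
k=4: j=0 S=43.6863 intr=65.1437 cont=63.7074 V=65.1437[EX]; j=1 S=61.2482 intr=47.5818 cont=46.1455 V=47.5818[EX]; j=2 S=85.8700 intr=22.9600 cont=24.4569 V=24.4569[hold]; j=3 S=120.3898 intr=0.0000 cont=7.3792 V=7.3792[hold]; j=4 S=168.7866 intr=0.0000 cont=0.8736 V=0.8736[hold]  S*(4)=61.2482
k=3: j=0 S=51.7272 intr=57.1028 cont=55.6665 V=57.1028[EX]; j=1 S=72.5216 intr=36.3084 cont=35.6066 V=36.3084[EX]; j=2 S=101.6753 intr=7.1547 cont=15.7542 V=15.7542[hold]; j=3 S=142.5489 intr=0.0000 cont=4.0896 V=4.0896[hold]  S*(3)=72.5216
k=2: j=0 S=61.2482 intr=47.5818 cont=46.1455 V=47.5818[EX]; j=1 S=85.8700 intr=22.9600 cont=25.7434 V=25.7434[hold]; j=2 S=120.3898 intr=0.0000 cont=9.8225 V=9.8225[hold]  S*(2)=61.2482
k=1: j=0 S=72.5216 intr=36.3084 cont=36.2379 V=36.3084[EX]; j=1 S=101.6753 intr=7.1547 cont=17.5914 V=17.5914[hold]  S*(1)=72.5216
k=0: j=0 S=85.8700 intr=22.9600 cont=26.6449 V=26.6449[hold]  S*(0)=-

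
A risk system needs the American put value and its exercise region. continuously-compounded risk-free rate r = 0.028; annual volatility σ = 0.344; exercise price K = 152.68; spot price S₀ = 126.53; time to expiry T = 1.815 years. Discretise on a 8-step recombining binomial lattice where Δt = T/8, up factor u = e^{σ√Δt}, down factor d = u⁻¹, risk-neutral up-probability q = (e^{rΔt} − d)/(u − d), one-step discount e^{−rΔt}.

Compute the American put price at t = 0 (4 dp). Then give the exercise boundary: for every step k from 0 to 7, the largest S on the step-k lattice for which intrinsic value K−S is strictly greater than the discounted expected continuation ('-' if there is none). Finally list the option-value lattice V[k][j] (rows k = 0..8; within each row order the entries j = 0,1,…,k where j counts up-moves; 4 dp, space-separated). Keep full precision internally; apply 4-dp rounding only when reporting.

price = 37.3033
boundary = - - - 77.3951 91.1745 77.3951 91.1745 107.4072
tree:
37.3033
48.6995 25.3792
61.5913 35.2971 14.9076
75.2849 47.4868 22.4814 6.8513
86.9818 61.5055 32.8400 11.4908 1.8858
96.9109 75.2849 46.0907 18.8353 3.6390 0.0000
105.3394 86.9818 61.5055 29.9038 7.0223 0.0000 0.0000
112.4941 96.9109 75.2849 45.2728 13.5512 0.0000 0.0000 0.0000
118.5675 105.3394 86.9818 61.5055 26.1500 0.0000 0.0000 0.0000 0.0000

Δt=0.22687, u=1.17804, d=0.84887, q=0.47849, disc=e^(-rΔt)=0.99367
k=8 terminal: V=max(K-S,0) → 118.5675 105.3394 86.9818 61.5055 26.1500 0.0000 0.0000 0.0000 0.0000
k=7: j=0 S=40.1859 intr=112.4941 cont=111.5273 V=112.4941[EX]; j=1 S=55.7691 intr=96.9109 cont=95.9441 V=96.9109[EX]; j=2 S=77.3951 intr=75.2849 cont=74.3181 V=75.2849[EX]; j=3 S=107.4072 intr=45.2728 cont=44.3060 V=45.2728[EX]; j=4 S=149.0574 intr=3.6226 cont=13.5512 V=13.5512[hold]; j=5 S=206.8586 intr=0.0000 cont=0.0000 V=0.0000[hold]; j=6 S=287.0738 intr=0.0000 cont=0.0000 V=0.0000[hold]; j=7 S=398.3948 intr=0.0000 cont=0.0000 V=0.0000[hold]  S*(7)=107.4072
k=6: j=0 S=47.3406 intr=105.3394 cont=104.3726 V=105.3394[EX]; j=1 S=65.6982 intr=86.9818 cont=86.0150 V=86.9818[EX]; j=2 S=91.1745 intr=61.5055 cont=60.5387 V=61.5055[EX]; j=3 S=126.5300 intr=26.1500 cont=29.9038 V=29.9038[hold]; j=4 S=175.5956 intr=0.0000 cont=7.0223 V=7.0223[hold]; j=5 S=243.6877 intr=0.0000 cont=0.0000 V=0.0000[hold]; j=6 S=338.1845 intr=0.0000 cont=0.0000 V=0.0000[hold]  S*(6)=91.1745
k=5: j=0 S=55.7691 intr=96.9109 cont=95.9441 V=96.9109[EX]; j=1 S=77.3951 intr=75.2849 cont=74.3181 V=75.2849[EX]; j=2 S=107.4072 intr=45.2728 cont=46.0907 V=46.0907[hold]; j=3 S=149.0574 intr=3.6226 cont=18.8353 V=18.8353[hold]; j=4 S=206.8586 intr=0.0000 cont=3.6390 V=3.6390[hold]; j=5 S=287.0738 intr=0.0000 cont=0.0000 V=0.0000[hold]  S*(5)=77.3951
k=4: j=0 S=65.6982 intr=86.9818 cont=86.0150 V=86.9818[EX]; j=1 S=91.1745 intr=61.5055 cont=60.9276 V=61.5055[EX]; j=2 S=126.5300 intr=26.1500 cont=32.8400 V=32.8400[hold]; j=3 S=175.5956 intr=0.0000 cont=11.4908 V=11.4908[hold]; j=4 S=243.6877 intr=0.0000 cont=1.8858 V=1.8858[hold]  S*(4)=91.1745
k=3: j=0 S=77.3951 intr=75.2849 cont=74.3181 V=75.2849[EX]; j=1 S=107.4072 intr=45.2728 cont=47.4868 V=47.4868[hold]; j=2 S=149.0574 intr=3.6226 cont=22.4814 V=22.4814[hold]; j=3 S=206.8586 intr=0.0000 cont=6.8513 V=6.8513[hold]  S*(3)=77.3951
k=2: j=0 S=91.1745 intr=61.5055 cont=61.5913 V=61.5913[hold]; j=1 S=126.5300 intr=26.1500 cont=35.2971 V=35.2971[hold]; j=2 S=175.5956 intr=0.0000 cont=14.9076 V=14.9076[hold]  S*(2)=-
k=1: j=0 S=107.4072 intr=45.2728 cont=48.6995 V=48.6995[hold]; j=1 S=149.0574 intr=3.6226 cont=25.3792 V=25.3792[hold]  S*(1)=-
k=0: j=0 S=126.5300 intr=26.1500 cont=37.3033 V=37.3033[hold]  S*(0)=-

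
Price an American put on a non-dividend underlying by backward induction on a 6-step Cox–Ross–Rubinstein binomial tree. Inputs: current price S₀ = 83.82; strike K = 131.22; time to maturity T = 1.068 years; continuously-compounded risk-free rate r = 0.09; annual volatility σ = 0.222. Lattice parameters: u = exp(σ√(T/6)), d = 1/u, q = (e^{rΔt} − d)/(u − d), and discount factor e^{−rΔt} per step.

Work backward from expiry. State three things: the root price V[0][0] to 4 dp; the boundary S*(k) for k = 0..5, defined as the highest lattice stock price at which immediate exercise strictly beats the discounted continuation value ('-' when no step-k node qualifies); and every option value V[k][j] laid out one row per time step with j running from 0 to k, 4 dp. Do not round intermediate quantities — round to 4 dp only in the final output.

Δt=0.17800, u=1.09819, d=0.91059, q=0.56268, disc=e^(-rΔt)=0.98411
k=6 terminal: V=max(K-S,0) → 83.4356 73.5911 61.7185 47.4000 30.1316 9.3056 0.0000
k=5: j=0 S=52.4763 intr=78.7437 cont=76.6583 V=78.7437[EX]; j=1 S=63.2874 intr=67.9326 cont=65.8472 V=67.9326[EX]; j=2 S=76.3257 intr=54.8943 cont=52.8089 V=54.8943[EX]; j=3 S=92.0502 intr=39.1698 cont=37.0845 V=39.1698[EX]; j=4 S=111.0141 intr=20.2059 cont=18.1205 V=20.2059[EX]; j=5 S=133.8850 intr=0.0000 cont=4.0048 V=4.0048[hold]  S*(5)=111.0141
k=4: j=0 S=57.6289 intr=73.5911 cont=71.5057 V=73.5911[EX]; j=1 S=69.5015 intr=61.7185 cont=59.6331 V=61.7185[EX]; j=2 S=83.8200 intr=47.4000 cont=45.3146 V=47.4000[EX]; j=3 S=101.0884 intr=30.1316 cont=28.0462 V=30.1316[EX]; j=4 S=121.9144 intr=9.3056 cont=10.9135 V=10.9135[hold]  S*(4)=101.0884
k=3: j=0 S=63.2874 intr=67.9326 cont=65.8472 V=67.9326[EX]; j=1 S=76.3257 intr=54.8943 cont=52.8089 V=54.8943[EX]; j=2 S=92.0502 intr=39.1698 cont=37.0845 V=39.1698[EX]; j=3 S=111.0141 intr=20.2059 cont=19.0109 V=20.2059[EX]  S*(3)=111.0141
k=2: j=0 S=69.5015 intr=61.7185 cont=59.6331 V=61.7185[EX]; j=1 S=83.8200 intr=47.4000 cont=45.3146 V=47.4000[EX]; j=2 S=101.0884 intr=30.1316 cont=28.0462 V=30.1316[EX]  S*(2)=101.0884
k=1: j=0 S=76.3257 intr=54.8943 cont=52.8089 V=54.8943[EX]; j=1 S=92.0502 intr=39.1698 cont=37.0845 V=39.1698[EX]  S*(1)=92.0502
k=0: j=0 S=83.8200 intr=47.4000 cont=45.3146 V=47.4000[EX]  S*(0)=83.8200

price = 47.4000
boundary = 83.8200 92.0502 101.0884 111.0141 101.0884 111.0141
tree:
47.4000
54.8943 39.1698
61.7185 47.4000 30.1316
67.9326 54.8943 39.1698 20.2059
73.5911 61.7185 47.4000 30.1316 10.9135
78.7437 67.9326 54.8943 39.1698 20.2059 4.0048
83.4356 73.5911 61.7185 47.4000 30.1316 9.3056 0.0000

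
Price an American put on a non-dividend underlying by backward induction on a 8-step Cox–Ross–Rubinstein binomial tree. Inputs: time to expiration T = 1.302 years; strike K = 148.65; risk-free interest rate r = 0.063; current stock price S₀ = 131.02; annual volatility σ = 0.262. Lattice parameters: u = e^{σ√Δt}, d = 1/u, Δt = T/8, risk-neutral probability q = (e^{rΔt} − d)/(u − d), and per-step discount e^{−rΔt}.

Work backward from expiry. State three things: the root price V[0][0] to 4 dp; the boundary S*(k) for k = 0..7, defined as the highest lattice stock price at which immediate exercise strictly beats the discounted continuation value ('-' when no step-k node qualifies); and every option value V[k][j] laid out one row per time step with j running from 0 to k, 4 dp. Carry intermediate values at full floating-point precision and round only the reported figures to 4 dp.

Δt=0.16275, u=1.11148, d=0.89970, q=0.52226, disc=e^(-rΔt)=0.98980
k=8 terminal: V=max(K-S,0) → 92.4017 79.1609 62.8033 42.5952 17.6300 0.0000 0.0000 0.0000 0.0000
k=7: j=0 S=62.5191 intr=86.1309 cont=84.6145 V=86.1309[EX]; j=1 S=77.2360 intr=71.4140 cont=69.8976 V=71.4140[EX]; j=2 S=95.4173 intr=53.2327 cont=51.7164 V=53.2327[EX]; j=3 S=117.8784 intr=30.7716 cont=29.2553 V=30.7716[EX]; j=4 S=145.6267 intr=3.0233 cont=8.3366 V=8.3366[hold]; j=5 S=179.9071 intr=0.0000 cont=0.0000 V=0.0000[hold]; j=6 S=222.2569 intr=0.0000 cont=0.0000 V=0.0000[hold]; j=7 S=274.5758 intr=0.0000 cont=0.0000 V=0.0000[hold]  S*(7)=117.8784
k=6: j=0 S=69.4891 intr=79.1609 cont=77.6446 V=79.1609[EX]; j=1 S=85.8467 intr=62.8033 cont=61.2870 V=62.8033[EX]; j=2 S=106.0548 intr=42.5952 cont=41.0788 V=42.5952[EX]; j=3 S=131.0200 intr=17.6300 cont=18.8603 V=18.8603[hold]; j=4 S=161.8619 intr=0.0000 cont=3.9421 V=3.9421[hold]; j=5 S=199.9640 intr=0.0000 cont=0.0000 V=0.0000[hold]; j=6 S=247.0352 intr=0.0000 cont=0.0000 V=0.0000[hold]  S*(6)=106.0548
k=5: j=0 S=77.2360 intr=71.4140 cont=69.8976 V=71.4140[EX]; j=1 S=95.4173 intr=53.2327 cont=51.7164 V=53.2327[EX]; j=2 S=117.8784 intr=30.7716 cont=29.8913 V=30.7716[EX]; j=3 S=145.6267 intr=3.0233 cont=10.9562 V=10.9562[hold]; j=4 S=179.9071 intr=0.0000 cont=1.8641 V=1.8641[hold]; j=5 S=222.2569 intr=0.0000 cont=0.0000 V=0.0000[hold]  S*(5)=117.8784
k=4: j=0 S=85.8467 intr=62.8033 cont=61.2870 V=62.8033[EX]; j=1 S=106.0548 intr=42.5952 cont=41.0788 V=42.5952[EX]; j=2 S=131.0200 intr=17.6300 cont=20.2144 V=20.2144[hold]; j=3 S=161.8619 intr=0.0000 cont=6.1444 V=6.1444[hold]; j=4 S=199.9640 intr=0.0000 cont=0.8815 V=0.8815[hold]  S*(4)=106.0548
k=3: j=0 S=95.4173 intr=53.2327 cont=51.7164 V=53.2327[EX]; j=1 S=117.8784 intr=30.7716 cont=30.5913 V=30.7716[EX]; j=2 S=145.6267 intr=3.0233 cont=12.7349 V=12.7349[hold]; j=3 S=179.9071 intr=0.0000 cont=3.3611 V=3.3611[hold]  S*(3)=117.8784
k=2: j=0 S=106.0548 intr=42.5952 cont=41.0788 V=42.5952[EX]; j=1 S=131.0200 intr=17.6300 cont=21.1339 V=21.1339[hold]; j=2 S=161.8619 intr=0.0000 cont=7.7594 V=7.7594[hold]  S*(2)=106.0548
k=1: j=0 S=117.8784 intr=30.7716 cont=31.0666 V=31.0666[hold]; j=1 S=145.6267 intr=3.0233 cont=14.0046 V=14.0046[hold]  S*(1)=-
k=0: j=0 S=131.0200 intr=17.6300 cont=21.9297 V=21.9297[hold]  S*(0)=-

price = 21.9297
boundary = - - 106.0548 117.8784 106.0548 117.8784 106.0548 117.8784
tree:
21.9297
31.0666 14.0046
42.5952 21.1339 7.7594
53.2327 30.7716 12.7349 3.3611
62.8033 42.5952 20.2144 6.1444 0.8815
71.4140 53.2327 30.7716 10.9562 1.8641 0.0000
79.1609 62.8033 42.5952 18.8603 3.9421 0.0000 0.0000
86.1309 71.4140 53.2327 30.7716 8.3366 0.0000 0.0000 0.0000
92.4017 79.1609 62.8033 42.5952 17.6300 0.0000 0.0000 0.0000 0.0000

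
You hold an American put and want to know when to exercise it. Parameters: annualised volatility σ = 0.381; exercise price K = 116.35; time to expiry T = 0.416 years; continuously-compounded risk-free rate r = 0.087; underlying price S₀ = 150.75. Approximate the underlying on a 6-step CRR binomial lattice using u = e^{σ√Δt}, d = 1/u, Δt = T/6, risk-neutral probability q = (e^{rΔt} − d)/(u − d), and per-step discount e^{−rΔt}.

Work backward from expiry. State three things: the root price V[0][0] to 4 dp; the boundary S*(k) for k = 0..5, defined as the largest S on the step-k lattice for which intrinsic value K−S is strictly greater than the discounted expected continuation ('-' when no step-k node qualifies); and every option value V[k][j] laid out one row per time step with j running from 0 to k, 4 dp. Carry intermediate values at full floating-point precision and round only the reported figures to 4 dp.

Δt=0.06933  u=1.10553  d=0.90455  q=0.50504  discount=0.99399
step 6 (expiry): payoffs max(K−S,0) = 33.7763 15.4293 0.0000 0.0000 0.0000 0.0000 0.0000
step 5: (k=5,j=0): S=91.2874, (K−S)⁺=25.0626, hold=24.3629 ⇒ V=25.0626 exercise | (k=5,j=1): S=111.5705, (K−S)⁺=4.7795, hold=7.5909 ⇒ V=7.5909 continue | (k=5,j=2): S=136.3603, (K−S)⁺=0.0000, hold=0.0000 ⇒ V=0.0000 continue | (k=5,j=3): S=166.6582, (K−S)⁺=0.0000, hold=0.0000 ⇒ V=0.0000 continue | (k=5,j=4): S=203.6879, (K−S)⁺=0.0000, hold=0.0000 ⇒ V=0.0000 continue | (k=5,j=5): S=248.9452, (K−S)⁺=0.0000, hold=0.0000 ⇒ V=0.0000 continue  boundary S*=91.2874
step 4: (k=4,j=0): S=100.9207, (K−S)⁺=15.4293, hold=16.1410 ⇒ V=16.1410 continue | (k=4,j=1): S=123.3442, (K−S)⁺=0.0000, hold=3.7346 ⇒ V=3.7346 continue | (k=4,j=2): S=150.7500, (K−S)⁺=0.0000, hold=0.0000 ⇒ V=0.0000 continue | (k=4,j=3): S=184.2451, (K−S)⁺=0.0000, hold=0.0000 ⇒ V=0.0000 continue | (k=4,j=4): S=225.1824, (K−S)⁺=0.0000, hold=0.0000 ⇒ V=0.0000 continue  boundary S*=-
step 3: (k=3,j=0): S=111.5705, (K−S)⁺=4.7795, hold=9.8158 ⇒ V=9.8158 continue | (k=3,j=1): S=136.3603, (K−S)⁺=0.0000, hold=1.8373 ⇒ V=1.8373 continue | (k=3,j=2): S=166.6582, (K−S)⁺=0.0000, hold=0.0000 ⇒ V=0.0000 continue | (k=3,j=3): S=203.6879, (K−S)⁺=0.0000, hold=0.0000 ⇒ V=0.0000 continue  boundary S*=-
step 2: (k=2,j=0): S=123.3442, (K−S)⁺=0.0000, hold=5.7515 ⇒ V=5.7515 continue | (k=2,j=1): S=150.7500, (K−S)⁺=0.0000, hold=0.9039 ⇒ V=0.9039 continue | (k=2,j=2): S=184.2451, (K−S)⁺=0.0000, hold=0.0000 ⇒ V=0.0000 continue  boundary S*=-
step 1: (k=1,j=0): S=136.3603, (K−S)⁺=0.0000, hold=3.2834 ⇒ V=3.2834 continue | (k=1,j=1): S=166.6582, (K−S)⁺=0.0000, hold=0.4447 ⇒ V=0.4447 continue  boundary S*=-
step 0: (k=0,j=0): S=150.7500, (K−S)⁺=0.0000, hold=1.8386 ⇒ V=1.8386 continue  boundary S*=-

price = 1.8386
boundary = - - - - - 91.2874
tree:
1.8386
3.2834 0.4447
5.7515 0.9039 0.0000
9.8158 1.8373 0.0000 0.0000
16.1410 3.7346 0.0000 0.0000 0.0000
25.0626 7.5909 0.0000 0.0000 0.0000 0.0000
33.7763 15.4293 0.0000 0.0000 0.0000 0.0000 0.0000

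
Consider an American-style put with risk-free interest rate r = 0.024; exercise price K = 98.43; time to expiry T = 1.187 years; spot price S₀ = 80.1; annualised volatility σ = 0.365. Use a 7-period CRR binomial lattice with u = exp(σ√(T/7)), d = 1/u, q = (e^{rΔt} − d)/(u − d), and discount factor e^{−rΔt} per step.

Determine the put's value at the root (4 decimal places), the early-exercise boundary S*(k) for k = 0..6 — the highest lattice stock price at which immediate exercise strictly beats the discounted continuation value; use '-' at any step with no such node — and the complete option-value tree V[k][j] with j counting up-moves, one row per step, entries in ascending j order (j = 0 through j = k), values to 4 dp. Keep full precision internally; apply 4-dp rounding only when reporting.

Δt=0.16957  u=1.16219  d=0.86045  q=0.47601  discount=0.99594
step 7 (expiry): payoffs max(K−S,0) = 70.4595 60.6508 47.4025 29.5082 5.3388 0.0000 0.0000 0.0000
step 6: (k=6,j=0): S=32.5070, (K−S)⁺=65.9230, hold=65.5233 ⇒ V=65.9230 exercise | (k=6,j=1): S=43.9065, (K−S)⁺=54.5235, hold=54.1238 ⇒ V=54.5235 exercise | (k=6,j=2): S=59.3035, (K−S)⁺=39.1265, hold=38.7267 ⇒ V=39.1265 exercise | (k=6,j=3): S=80.1000, (K−S)⁺=18.3300, hold=17.9302 ⇒ V=18.3300 exercise | (k=6,j=4): S=108.1893, (K−S)⁺=0.0000, hold=2.7861 ⇒ V=2.7861 continue | (k=6,j=5): S=146.1290, (K−S)⁺=0.0000, hold=0.0000 ⇒ V=0.0000 continue | (k=6,j=6): S=197.3733, (K−S)⁺=0.0000, hold=0.0000 ⇒ V=0.0000 continue  boundary S*=80.1000
step 5: (k=5,j=0): S=37.7792, (K−S)⁺=60.6508, hold=60.2511 ⇒ V=60.6508 exercise | (k=5,j=1): S=51.0275, (K−S)⁺=47.4025, hold=47.0027 ⇒ V=47.4025 exercise | (k=5,j=2): S=68.9218, (K−S)⁺=29.5082, hold=29.1084 ⇒ V=29.5082 exercise | (k=5,j=3): S=93.0912, (K−S)⁺=5.3388, hold=10.8866 ⇒ V=10.8866 continue | (k=5,j=4): S=125.7363, (K−S)⁺=0.0000, hold=1.4540 ⇒ V=1.4540 continue | (k=5,j=5): S=169.8293, (K−S)⁺=0.0000, hold=0.0000 ⇒ V=0.0000 continue  boundary S*=68.9218
step 4: (k=4,j=0): S=43.9065, (K−S)⁺=54.5235, hold=54.1238 ⇒ V=54.5235 exercise | (k=4,j=1): S=59.3035, (K−S)⁺=39.1265, hold=38.7267 ⇒ V=39.1265 exercise | (k=4,j=2): S=80.1000, (K−S)⁺=18.3300, hold=20.5603 ⇒ V=20.5603 continue | (k=4,j=3): S=108.1893, (K−S)⁺=0.0000, hold=6.3706 ⇒ V=6.3706 continue | (k=4,j=4): S=146.1290, (K−S)⁺=0.0000, hold=0.7588 ⇒ V=0.7588 continue  boundary S*=59.3035
step 3: (k=3,j=0): S=51.0275, (K−S)⁺=47.4025, hold=47.0027 ⇒ V=47.4025 exercise | (k=3,j=1): S=68.9218, (K−S)⁺=29.5082, hold=30.1658 ⇒ V=30.1658 continue | (k=3,j=2): S=93.0912, (K−S)⁺=5.3388, hold=13.7498 ⇒ V=13.7498 continue | (k=3,j=3): S=125.7363, (K−S)⁺=0.0000, hold=3.6843 ⇒ V=3.6843 continue  boundary S*=51.0275
step 2: (k=2,j=0): S=59.3035, (K−S)⁺=39.1265, hold=39.0384 ⇒ V=39.1265 exercise | (k=2,j=1): S=80.1000, (K−S)⁺=18.3300, hold=22.2608 ⇒ V=22.2608 continue | (k=2,j=2): S=108.1893, (K−S)⁺=0.0000, hold=8.9221 ⇒ V=8.9221 continue  boundary S*=59.3035
step 1: (k=1,j=0): S=68.9218, (K−S)⁺=29.5082, hold=30.9720 ⇒ V=30.9720 continue | (k=1,j=1): S=93.0912, (K−S)⁺=5.3388, hold=15.8468 ⇒ V=15.8468 continue  boundary S*=-
step 0: (k=0,j=0): S=80.1000, (K−S)⁺=18.3300, hold=23.6757 ⇒ V=23.6757 continue  boundary S*=-

price = 23.6757
boundary = - - 59.3035 51.0275 59.3035 68.9218 80.1000
tree:
23.6757
30.9720 15.8468
39.1265 22.2608 8.9221
47.4025 30.1658 13.7498 3.6843
54.5235 39.1265 20.5603 6.3706 0.7588
60.6508 47.4025 29.5082 10.8866 1.4540 0.0000
65.9230 54.5235 39.1265 18.3300 2.7861 0.0000 0.0000
70.4595 60.6508 47.4025 29.5082 5.3388 0.0000 0.0000 0.0000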